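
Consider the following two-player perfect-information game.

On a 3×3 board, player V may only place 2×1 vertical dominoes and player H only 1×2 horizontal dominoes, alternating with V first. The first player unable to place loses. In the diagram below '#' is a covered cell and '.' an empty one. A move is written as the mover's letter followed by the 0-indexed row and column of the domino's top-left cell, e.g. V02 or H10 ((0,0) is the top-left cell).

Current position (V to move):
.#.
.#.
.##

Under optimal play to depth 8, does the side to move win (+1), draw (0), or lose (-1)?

value(.#./.#./.##, V) = +1

p1 V@[.#./.#./.##]: V00[##./##./.##]+1* V02[.##/.##/.##]+1 V10[.#./##./###]+1
p2 H@[##./##./.##] terminal -1; root [.#./.#./.##] d8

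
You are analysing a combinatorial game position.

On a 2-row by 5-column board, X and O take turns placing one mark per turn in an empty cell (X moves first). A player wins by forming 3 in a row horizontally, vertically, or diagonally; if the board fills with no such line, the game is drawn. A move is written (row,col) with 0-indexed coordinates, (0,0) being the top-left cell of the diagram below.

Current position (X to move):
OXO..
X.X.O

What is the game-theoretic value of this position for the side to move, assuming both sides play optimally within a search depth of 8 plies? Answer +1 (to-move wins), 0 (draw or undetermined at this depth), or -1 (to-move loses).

value(OXO../X.X.O, X) = +1

p1 X@[OXO../X.X.O]: (0,3)[OXOX./X.X.O]+0 (0,4)[OXO.X/X.X.O]+0 (1,1)[OXO../XXX.O]+1* (1,3)[OXO../X.XXO]+0
p2 O@[OXO../XXX.O] terminal -1; root [OXO../X.X.O] d8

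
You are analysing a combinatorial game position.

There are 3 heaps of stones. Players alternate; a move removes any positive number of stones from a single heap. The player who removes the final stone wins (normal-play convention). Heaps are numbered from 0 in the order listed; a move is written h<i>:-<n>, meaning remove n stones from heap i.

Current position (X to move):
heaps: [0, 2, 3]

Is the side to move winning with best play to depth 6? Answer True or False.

[(0,2,3)] X move#1: h1:-1:-1/(0,1,3), h1:-2:-1/(0,0,3), h2:-1:+1/(0,2,2)*, h2:-2:-1/(0,2,1), h2:-3:-1/(0,2,0)
[(0,2,2)] O move#2: h1:-1:-1/(0,1,2)*, h1:-2:-1/(0,0,2), h2:-1:-1/(0,2,1), h2:-2:-1/(0,2,0)
[(0,1,2)] X move#3: h1:-1:-1/(0,0,2), h2:-1:+1/(0,1,1)*, h2:-2:-1/(0,1,0)
[(0,1,1)] O move#4: h1:-1:-1/(0,0,1)*, h2:-1:-1/(0,1,0)
[(0,0,1)] X move#5: h2:-1:+1/(0,0,0)*
[(0,0,0)] end (terminal -1, O#6); searched (0,2,3) to 6

X winning at [(0,2,3)]: True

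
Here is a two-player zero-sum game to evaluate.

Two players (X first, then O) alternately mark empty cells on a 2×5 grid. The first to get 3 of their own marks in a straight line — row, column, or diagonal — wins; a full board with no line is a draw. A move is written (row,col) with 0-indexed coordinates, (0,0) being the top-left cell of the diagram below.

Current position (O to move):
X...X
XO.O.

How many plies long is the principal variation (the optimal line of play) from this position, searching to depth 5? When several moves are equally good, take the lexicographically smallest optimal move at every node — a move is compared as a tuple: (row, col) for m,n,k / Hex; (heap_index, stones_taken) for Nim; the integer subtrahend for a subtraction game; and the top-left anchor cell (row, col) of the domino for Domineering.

PV length from [X...X/XO.O.]: 1 ply

[X...X/XO.O.] O move#1: (0,1):+0/XO..X/XO.O., (0,2):+0/X.O.X/XO.O., (0,3):+0/X..OX/XO.O., (1,2):+1/X...X/XOOO.*, (1,4):+0/X...X/XO.OO
[X...X/XOOO.] end (terminal -1, X#2); searched X...X/XO.O. to 5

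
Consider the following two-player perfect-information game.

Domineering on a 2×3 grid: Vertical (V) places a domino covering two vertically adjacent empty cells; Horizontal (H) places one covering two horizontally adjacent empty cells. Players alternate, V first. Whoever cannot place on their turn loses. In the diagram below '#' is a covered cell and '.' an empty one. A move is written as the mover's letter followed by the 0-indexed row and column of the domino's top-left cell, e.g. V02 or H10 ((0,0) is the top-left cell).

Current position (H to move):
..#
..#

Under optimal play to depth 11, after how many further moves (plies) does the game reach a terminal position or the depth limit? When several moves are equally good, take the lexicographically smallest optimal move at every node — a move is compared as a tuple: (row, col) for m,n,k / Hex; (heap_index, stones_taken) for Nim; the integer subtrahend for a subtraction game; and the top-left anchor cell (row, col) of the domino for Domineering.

ply 1, H at ..#/..# | H00=+1→###/..#*; H10=+1→..#/###
ply 2: ###/..# is terminal -1 (V); from ..#/..# depth 11

PV length from [..#/..#]: 1 ply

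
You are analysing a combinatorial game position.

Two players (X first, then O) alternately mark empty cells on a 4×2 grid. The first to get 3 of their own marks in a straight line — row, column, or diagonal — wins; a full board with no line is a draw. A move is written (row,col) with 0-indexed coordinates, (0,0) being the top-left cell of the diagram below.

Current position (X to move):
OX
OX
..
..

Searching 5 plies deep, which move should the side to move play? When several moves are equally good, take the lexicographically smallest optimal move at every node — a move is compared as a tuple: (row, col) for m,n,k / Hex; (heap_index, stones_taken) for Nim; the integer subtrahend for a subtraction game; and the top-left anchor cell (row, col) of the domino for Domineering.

X's best at [OX/OX/../..]: (2,1)

ply 1, X at OX/OX/../.. | (2,0)=+0→OX/OX/X./..; (2,1)=+1→OX/OX/.X/..*; (3,0)=-1→OX/OX/../X.; (3,1)=-1→OX/OX/../.X
ply 2: OX/OX/.X/.. is terminal -1 (O); from OX/OX/../.. depth 5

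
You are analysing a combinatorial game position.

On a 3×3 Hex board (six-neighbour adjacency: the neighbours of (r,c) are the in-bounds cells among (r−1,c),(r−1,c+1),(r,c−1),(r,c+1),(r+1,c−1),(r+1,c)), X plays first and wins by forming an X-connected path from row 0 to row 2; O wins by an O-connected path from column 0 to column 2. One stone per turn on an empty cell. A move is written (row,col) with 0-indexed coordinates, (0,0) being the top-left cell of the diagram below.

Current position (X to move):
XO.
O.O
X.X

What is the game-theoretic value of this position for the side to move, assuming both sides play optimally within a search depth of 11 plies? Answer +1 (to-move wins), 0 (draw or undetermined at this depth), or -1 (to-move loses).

ply 1, X at XO./O.O/X.X | (0,2)=-1→XOX/O.O/X.X*; (1,1)=-1→XO./OXO/X.X; (2,1)=-1→XO./O.O/XXX
ply 2, O at XOX/O.O/X.X | (1,1)=+1→XOX/OOO/X.X*; (2,1)=-1→XOX/O.O/XOX
ply 3: XOX/OOO/X.X is terminal -1 (X); from XO./O.O/X.X depth 11

value(XO./O.O/X.X, X) = -1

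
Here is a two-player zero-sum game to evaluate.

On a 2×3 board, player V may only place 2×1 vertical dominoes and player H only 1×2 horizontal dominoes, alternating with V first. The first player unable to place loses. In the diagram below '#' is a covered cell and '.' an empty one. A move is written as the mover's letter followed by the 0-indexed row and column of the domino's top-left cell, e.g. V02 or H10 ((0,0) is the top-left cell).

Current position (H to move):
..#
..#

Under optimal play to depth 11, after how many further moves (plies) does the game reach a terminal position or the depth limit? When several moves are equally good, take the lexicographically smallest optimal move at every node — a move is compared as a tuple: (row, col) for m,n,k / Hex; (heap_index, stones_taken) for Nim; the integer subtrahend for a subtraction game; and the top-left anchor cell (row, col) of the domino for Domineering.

PV length from [..#/..#]: 1 ply

ply 1, H at ..#/..# | H00=+1→###/..#*; H10=+1→..#/###
ply 2: ###/..# is terminal -1 (V); from ..#/..# depth 11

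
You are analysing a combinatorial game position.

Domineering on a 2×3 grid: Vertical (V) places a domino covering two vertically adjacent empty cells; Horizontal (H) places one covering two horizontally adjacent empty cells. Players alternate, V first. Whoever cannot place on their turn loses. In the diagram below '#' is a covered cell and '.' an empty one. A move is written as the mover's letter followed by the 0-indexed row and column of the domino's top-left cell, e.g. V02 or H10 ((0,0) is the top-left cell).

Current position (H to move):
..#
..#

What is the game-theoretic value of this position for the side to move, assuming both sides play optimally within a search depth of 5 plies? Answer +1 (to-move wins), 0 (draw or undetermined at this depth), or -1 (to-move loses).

p1 H@[..#/..#]: H00[###/..#]+1* H10[..#/###]+1
p2 V@[###/..#] terminal -1; root [..#/..#] d5

value(..#/..#, H) = +1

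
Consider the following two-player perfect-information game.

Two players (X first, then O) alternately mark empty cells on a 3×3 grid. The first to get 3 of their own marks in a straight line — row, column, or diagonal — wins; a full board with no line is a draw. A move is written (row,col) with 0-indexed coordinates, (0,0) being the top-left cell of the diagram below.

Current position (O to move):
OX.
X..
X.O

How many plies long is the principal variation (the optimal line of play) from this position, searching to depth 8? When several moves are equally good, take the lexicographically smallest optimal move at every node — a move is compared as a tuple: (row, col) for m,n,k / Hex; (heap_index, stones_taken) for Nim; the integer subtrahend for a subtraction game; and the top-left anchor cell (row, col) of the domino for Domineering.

PV length from [OX./X../X.O]: 3 plies

[OX./X../X.O] O move#1: (0,2):+1/OXO/X../X.O*, (1,1):+1/OX./XO./X.O, (1,2):+1/OX./X.O/X.O, (2,1):-1/OX./X../XOO
[OXO/X../X.O] X move#2: (1,1):-1/OXO/XX./X.O*, (1,2):-1/OXO/X.X/X.O, (2,1):-1/OXO/X../XXO
[OXO/XX./X.O] O move#3: (1,2):+1/OXO/XXO/X.O*, (2,1):-1/OXO/XX./XOO
[OXO/XXO/X.O] end (terminal -1, X#4); searched OX./X../X.O to 8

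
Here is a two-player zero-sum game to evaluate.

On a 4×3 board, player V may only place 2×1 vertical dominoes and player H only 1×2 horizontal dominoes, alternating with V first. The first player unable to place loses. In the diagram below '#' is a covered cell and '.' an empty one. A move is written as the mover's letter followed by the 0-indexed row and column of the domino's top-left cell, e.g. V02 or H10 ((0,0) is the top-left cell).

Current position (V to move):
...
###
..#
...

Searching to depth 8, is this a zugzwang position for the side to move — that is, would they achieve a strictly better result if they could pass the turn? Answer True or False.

p1 V@[.../###/..#/...]: V20[.../###/#.#/#..]-1 V21[.../###/.##/.#.]+1*
p2 H@[.../###/.##/.#.]: H00[##./###/.##/.#.]-1* H01[.##/###/.##/.#.]-1
p3 V@[##./###/.##/.#.]: V20[##./###/###/##.]+1*
p4 H@[##./###/###/##.] terminal -1; root [.../###/..#/...] d8
pass branch (H moves first from the same position):
  | p1 H@[.../###/..#/...]: H00[##./###/..#/...]-1 H01[.##/###/..#/...]-1 H20[.../###/###/...]+1* H30[.../###/..#/##.]+1 H31[.../###/..#/.##]+1
  | p2 V@[.../###/###/...] terminal -1; root [.../###/..#/...] d8
V moving scores +1; V passing scores -1

zugzwang(.../###/..#/..., V) = False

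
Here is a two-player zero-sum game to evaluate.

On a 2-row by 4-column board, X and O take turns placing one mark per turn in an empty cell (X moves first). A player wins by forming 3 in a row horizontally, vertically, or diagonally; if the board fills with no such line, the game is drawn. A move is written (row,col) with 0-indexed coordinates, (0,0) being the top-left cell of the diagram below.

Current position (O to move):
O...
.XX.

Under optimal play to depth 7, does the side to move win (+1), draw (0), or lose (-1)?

p1 O@[O.../.XX.]: (0,1)[OO../.XX.]-1* (0,2)[O.O./.XX.]-1 (0,3)[O..O/.XX.]-1 (1,0)[O.../OXX.]-1 (1,3)[O.../.XXO]-1
p2 X@[OO../.XX.]: (0,2)[OOX./.XX.]+1* (0,3)[OO.X/.XX.]-1 (1,0)[OO../XXX.]+1 (1,3)[OO../.XXX]+1
p3 O@[OOX./.XX.]: (0,3)[OOXO/.XX.]-1* (1,0)[OOX./OXX.]-1 (1,3)[OOX./.XXO]-1
p4 X@[OOXO/.XX.]: (1,0)[OOXO/XXX.]+1* (1,3)[OOXO/.XXX]+1
p5 O@[OOXO/XXX.] terminal -1; root [O.../.XX.] d7

value(O.../.XX., O) = -1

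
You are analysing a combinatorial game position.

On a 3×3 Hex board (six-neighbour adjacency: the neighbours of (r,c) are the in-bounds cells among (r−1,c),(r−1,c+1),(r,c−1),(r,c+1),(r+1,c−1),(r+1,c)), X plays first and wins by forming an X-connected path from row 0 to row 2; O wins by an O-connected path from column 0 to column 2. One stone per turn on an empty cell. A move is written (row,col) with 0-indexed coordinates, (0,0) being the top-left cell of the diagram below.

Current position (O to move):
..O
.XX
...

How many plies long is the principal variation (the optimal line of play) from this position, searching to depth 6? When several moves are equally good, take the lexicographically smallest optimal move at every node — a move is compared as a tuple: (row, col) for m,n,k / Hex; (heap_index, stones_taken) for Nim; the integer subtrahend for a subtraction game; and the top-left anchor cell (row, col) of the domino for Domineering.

PV length from [..O/.XX/...]: 3 plies

[..O/.XX/...] O move#1: (0,0):-1/O.O/.XX/..., (0,1):+1/.OO/.XX/...*, (1,0):-1/..O/OXX/..., (2,0):-1/..O/.XX/O.., (2,1):-1/..O/.XX/.O., (2,2):-1/..O/.XX/..O
[.OO/.XX/...] X move#2: (0,0):-1/XOO/.XX/...*, (1,0):-1/.OO/XXX/..., (2,0):-1/.OO/.XX/X.., (2,1):-1/.OO/.XX/.X., (2,2):-1/.OO/.XX/..X
[XOO/.XX/...] O move#3: (1,0):+1/XOO/OXX/...*, (2,0):-1/XOO/.XX/O.., (2,1):-1/XOO/.XX/.O., (2,2):-1/XOO/.XX/..O
[XOO/OXX/...] end (terminal -1, X#4); searched ..O/.XX/... to 6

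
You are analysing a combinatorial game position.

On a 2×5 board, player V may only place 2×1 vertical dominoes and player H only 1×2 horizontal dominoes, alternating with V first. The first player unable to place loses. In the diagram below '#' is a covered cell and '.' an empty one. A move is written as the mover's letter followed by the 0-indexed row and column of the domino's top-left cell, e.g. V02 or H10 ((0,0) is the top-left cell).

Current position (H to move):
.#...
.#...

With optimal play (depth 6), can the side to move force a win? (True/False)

ply 1, H at .#.../.#... | H02=-1→.###./.#...*; H03=-1→.#.##/.#...; H12=-1→.#.../.###.; H13=-1→.#.../.#.##
ply 2, V at .###./.#... | V00=-1→####./##...; V04=+1→.####/.#..#*
ply 3, H at .####/.#..# | H12=-1→.####/.####*
ply 4, V at .####/.#### | V00=+1→#####/#####*
ply 5: #####/##### is terminal -1 (H); from .#.../.#... depth 6

H winning at [.#.../.#...]: False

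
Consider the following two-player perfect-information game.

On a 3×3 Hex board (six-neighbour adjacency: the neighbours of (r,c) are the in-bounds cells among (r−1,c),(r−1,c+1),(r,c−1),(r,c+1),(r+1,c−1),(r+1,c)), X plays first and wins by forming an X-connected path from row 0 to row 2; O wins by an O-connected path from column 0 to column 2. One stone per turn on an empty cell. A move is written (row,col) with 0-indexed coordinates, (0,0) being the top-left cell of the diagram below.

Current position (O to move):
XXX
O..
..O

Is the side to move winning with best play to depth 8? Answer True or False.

O winning at [XXX/O../..O]: True

p1 O@[XXX/O../..O]: (1,1)[XXX/OO./..O]+1* (1,2)[XXX/O.O/..O]-1 (2,0)[XXX/O../O.O]-1 (2,1)[XXX/O../.OO]+1
p2 X@[XXX/OO./..O]: (1,2)[XXX/OOX/..O]-1* (2,0)[XXX/OO./X.O]-1 (2,1)[XXX/OO./.XO]-1
p3 O@[XXX/OOX/..O]: (2,0)[XXX/OOX/O.O]-1 (2,1)[XXX/OOX/.OO]+1*
p4 X@[XXX/OOX/.OO] terminal -1; root [XXX/O../..O] d8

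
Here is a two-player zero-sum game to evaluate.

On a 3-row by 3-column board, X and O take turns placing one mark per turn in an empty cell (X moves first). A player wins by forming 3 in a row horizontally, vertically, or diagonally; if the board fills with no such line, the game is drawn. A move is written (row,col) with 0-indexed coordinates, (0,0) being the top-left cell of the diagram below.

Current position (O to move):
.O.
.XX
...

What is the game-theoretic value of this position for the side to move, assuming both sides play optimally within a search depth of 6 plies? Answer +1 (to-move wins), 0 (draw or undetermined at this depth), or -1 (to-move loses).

[.O./.XX/...] O move#1: (0,0):-1/OO./.XX/...*, (0,2):-1/.OO/.XX/..., (1,0):-1/.O./OXX/..., (2,0):-1/.O./.XX/O.., (2,1):-1/.O./.XX/.O., (2,2):-1/.O./.XX/..O
[OO./.XX/...] X move#2: (0,2):+1/OOX/.XX/...*, (1,0):+1/OO./XXX/..., (2,0):-1/OO./.XX/X.., (2,1):-1/OO./.XX/.X., (2,2):-1/OO./.XX/..X
[OOX/.XX/...] O move#3: (1,0):-1/OOX/OXX/...*, (2,0):-1/OOX/.XX/O.., (2,1):-1/OOX/.XX/.O., (2,2):-1/OOX/.XX/..O
[OOX/OXX/...] X move#4: (2,0):+1/OOX/OXX/X..*, (2,1):-1/OOX/OXX/.X., (2,2):+1/OOX/OXX/..X
[OOX/OXX/X..] end (terminal -1, O#5); searched .O./.XX/... to 6

value(.O./.XX/..., O) = -1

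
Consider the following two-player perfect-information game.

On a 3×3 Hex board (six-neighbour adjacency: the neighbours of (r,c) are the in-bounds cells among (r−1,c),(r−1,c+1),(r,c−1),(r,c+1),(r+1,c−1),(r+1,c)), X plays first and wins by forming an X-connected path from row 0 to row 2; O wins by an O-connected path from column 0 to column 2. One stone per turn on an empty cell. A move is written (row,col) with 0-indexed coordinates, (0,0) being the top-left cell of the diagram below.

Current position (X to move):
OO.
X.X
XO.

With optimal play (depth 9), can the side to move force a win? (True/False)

X winning at [OO./X.X/XO.]: True

ply 1, X at OO./X.X/XO. | (0,2)=+1→OOX/X.X/XO.*; (1,1)=-1→OO./XXX/XO.; (2,2)=-1→OO./X.X/XOX
ply 2, O at OOX/X.X/XO. | (1,1)=-1→OOX/XOX/XO.*; (2,2)=-1→OOX/X.X/XOO
ply 3, X at OOX/XOX/XO. | (2,2)=+1→OOX/XOX/XOX*
ply 4: OOX/XOX/XOX is terminal -1 (O); from OO./X.X/XO. depth 9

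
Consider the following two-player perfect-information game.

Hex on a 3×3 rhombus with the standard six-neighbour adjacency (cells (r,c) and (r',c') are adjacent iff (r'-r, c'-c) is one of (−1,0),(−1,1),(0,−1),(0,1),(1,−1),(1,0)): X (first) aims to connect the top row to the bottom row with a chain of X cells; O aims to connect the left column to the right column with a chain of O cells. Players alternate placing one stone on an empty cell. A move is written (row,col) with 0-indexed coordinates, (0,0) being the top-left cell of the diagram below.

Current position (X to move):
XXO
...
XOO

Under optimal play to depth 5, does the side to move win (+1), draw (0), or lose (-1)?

p1 X@[XXO/.../XOO]: (1,0)[XXO/X../XOO]+1* (1,1)[XXO/.X./XOO]+1 (1,2)[XXO/..X/XOO]+1
p2 O@[XXO/X../XOO] terminal -1; root [XXO/.../XOO] d5

value(XXO/.../XOO, X) = +1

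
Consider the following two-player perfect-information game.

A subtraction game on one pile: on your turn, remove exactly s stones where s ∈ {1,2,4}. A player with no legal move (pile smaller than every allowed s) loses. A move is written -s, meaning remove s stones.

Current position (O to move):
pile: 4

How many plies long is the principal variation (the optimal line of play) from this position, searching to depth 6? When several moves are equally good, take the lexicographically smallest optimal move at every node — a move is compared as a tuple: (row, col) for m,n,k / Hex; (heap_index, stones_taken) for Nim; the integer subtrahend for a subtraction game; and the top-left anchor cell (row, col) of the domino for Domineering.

PV length from [4]: 3 plies

p1 O@[4]: -1[3]+1* -2[2]-1 -4[0]+1
p2 X@[3]: -1[2]-1* -2[1]-1
p3 O@[2]: -1[1]-1 -2[0]+1*
p4 X@[0] terminal -1; root [4] d6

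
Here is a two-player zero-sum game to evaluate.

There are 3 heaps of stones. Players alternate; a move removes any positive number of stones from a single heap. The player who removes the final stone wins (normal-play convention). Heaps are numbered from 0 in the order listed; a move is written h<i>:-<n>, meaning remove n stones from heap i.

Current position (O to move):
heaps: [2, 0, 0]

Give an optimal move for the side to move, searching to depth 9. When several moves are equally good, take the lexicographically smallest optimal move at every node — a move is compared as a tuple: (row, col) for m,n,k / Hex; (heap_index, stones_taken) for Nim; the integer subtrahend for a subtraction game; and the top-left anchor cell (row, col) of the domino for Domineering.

O's best at [(2,0,0)]: h0:-2

[(2,0,0)] O move#1: h0:-1:-1/(1,0,0), h0:-2:+1/(0,0,0)*
[(0,0,0)] end (terminal -1, X#2); searched (2,0,0) to 9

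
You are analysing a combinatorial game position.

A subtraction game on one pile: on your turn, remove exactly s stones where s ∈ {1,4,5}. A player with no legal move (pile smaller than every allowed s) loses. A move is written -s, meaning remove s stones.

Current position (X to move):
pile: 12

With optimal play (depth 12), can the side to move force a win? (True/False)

X winning at [12]: True

ply 1, X at 12 | -1=-1→11; -4=+1→8*; -5=-1→7
ply 2, O at 8 | -1=-1→7*; -4=-1→4; -5=-1→3
ply 3, X at 7 | -1=-1→6; -4=-1→3; -5=+1→2*
ply 4, O at 2 | -1=-1→1*
ply 5, X at 1 | -1=+1→0*
ply 6: 0 is terminal -1 (O); from 12 depth 12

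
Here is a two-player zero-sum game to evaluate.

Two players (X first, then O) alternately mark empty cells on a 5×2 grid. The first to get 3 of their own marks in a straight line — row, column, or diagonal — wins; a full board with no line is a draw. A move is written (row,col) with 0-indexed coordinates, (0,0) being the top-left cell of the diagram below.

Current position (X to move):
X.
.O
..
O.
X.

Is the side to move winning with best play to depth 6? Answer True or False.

X winning at [X./.O/../O./X.]: False

[X./.O/../O./X.] X move#1: (0,1):+0/XX/.O/../O./X.*, (1,0):+0/X./XO/../O./X., (2,0):+0/X./.O/X./O./X., (2,1):+0/X./.O/.X/O./X., (3,1):+0/X./.O/../OX/X., (4,1):-1/X./.O/../O./XX
[XX/.O/../O./X.] O move#2: (1,0):+0/XX/OO/../O./X.*, (2,0):+0/XX/.O/O./O./X., (2,1):+0/XX/.O/.O/O./X., (3,1):+0/XX/.O/../OO/X., (4,1):+0/XX/.O/../O./XO
[XX/OO/../O./X.] X move#3: (2,0):+0/XX/OO/X./O./X.*, (2,1):-1/XX/OO/.X/O./X., (3,1):-1/XX/OO/../OX/X., (4,1):-1/XX/OO/../O./XX
[XX/OO/X./O./X.] O move#4: (2,1):+0/XX/OO/XO/O./X.*, (3,1):+0/XX/OO/X./OO/X., (4,1):+0/XX/OO/X./O./XO
[XX/OO/XO/O./X.] X move#5: (3,1):+0/XX/OO/XO/OX/X.*, (4,1):-1/XX/OO/XO/O./XX
[XX/OO/XO/OX/X.] O move#6: (4,1):+0/XX/OO/XO/OX/XO*
[XX/OO/XO/OX/XO] end (terminal +0, X#7); searched X./.O/../O./X. to 6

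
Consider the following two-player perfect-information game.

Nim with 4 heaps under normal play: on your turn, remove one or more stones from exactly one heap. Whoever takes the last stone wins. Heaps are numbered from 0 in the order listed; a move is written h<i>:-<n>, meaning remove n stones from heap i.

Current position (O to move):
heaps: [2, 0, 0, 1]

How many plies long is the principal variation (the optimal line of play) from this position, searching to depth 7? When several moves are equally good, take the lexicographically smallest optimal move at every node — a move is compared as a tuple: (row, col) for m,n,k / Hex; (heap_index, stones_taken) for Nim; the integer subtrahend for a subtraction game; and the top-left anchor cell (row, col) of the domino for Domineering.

ply 1, O at (2,0,0,1) | h0:-1=+1→(1,0,0,1)*; h0:-2=-1→(0,0,0,1); h3:-1=-1→(2,0,0,0)
ply 2, X at (1,0,0,1) | h0:-1=-1→(0,0,0,1)*; h3:-1=-1→(1,0,0,0)
ply 3, O at (0,0,0,1) | h3:-1=+1→(0,0,0,0)*
ply 4: (0,0,0,0) is terminal -1 (X); from (2,0,0,1) depth 7

PV length from [(2,0,0,1)]: 3 plies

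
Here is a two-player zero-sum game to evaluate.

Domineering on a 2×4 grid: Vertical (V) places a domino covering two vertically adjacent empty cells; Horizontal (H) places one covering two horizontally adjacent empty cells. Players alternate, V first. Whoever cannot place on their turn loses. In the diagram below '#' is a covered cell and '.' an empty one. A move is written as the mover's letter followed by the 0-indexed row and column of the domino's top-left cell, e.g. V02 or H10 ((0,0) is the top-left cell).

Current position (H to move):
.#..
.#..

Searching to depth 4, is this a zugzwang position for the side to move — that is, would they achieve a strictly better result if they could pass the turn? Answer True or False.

p1 H@[.#../.#..]: H02[.###/.#..]+1* H12[.#../.###]+1
p2 V@[.###/.#..]: V00[####/##..]-1*
p3 H@[####/##..]: H12[####/####]+1*
p4 V@[####/####] terminal -1; root [.#../.#..] d4
pass branch (V moves first from the same position):
  | p1 V@[.#../.#..]: V00[##../##..]-1 V02[.##./.##.]+1* V03[.#.#/.#.#]+1
  | p2 H@[.##./.##.] terminal -1; root [.#../.#..] d4
H moving scores +1; H passing scores -1

zugzwang(.#../.#.., H) = False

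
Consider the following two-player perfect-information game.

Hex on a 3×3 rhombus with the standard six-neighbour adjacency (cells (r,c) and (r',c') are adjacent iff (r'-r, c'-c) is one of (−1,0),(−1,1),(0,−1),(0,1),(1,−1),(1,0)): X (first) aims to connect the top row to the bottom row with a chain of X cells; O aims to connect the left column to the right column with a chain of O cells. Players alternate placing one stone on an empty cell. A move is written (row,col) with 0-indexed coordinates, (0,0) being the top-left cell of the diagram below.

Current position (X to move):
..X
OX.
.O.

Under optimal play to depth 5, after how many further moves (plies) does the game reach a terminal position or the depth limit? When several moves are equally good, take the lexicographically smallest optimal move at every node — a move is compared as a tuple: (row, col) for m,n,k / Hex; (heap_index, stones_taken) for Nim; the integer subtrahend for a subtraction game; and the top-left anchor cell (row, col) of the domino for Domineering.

PV length from [..X/OX./.O.]: 5 plies

[..X/OX./.O.] X move#1: (0,0):-1/X.X/OX./.O., (0,1):-1/.XX/OX./.O., (1,2):+1/..X/OXX/.O.*, (2,0):+1/..X/OX./XO., (2,2):+1/..X/OX./.OX
[..X/OXX/.O.] O move#2: (0,0):-1/O.X/OXX/.O.*, (0,1):-1/.OX/OXX/.O., (2,0):-1/..X/OXX/OO., (2,2):-1/..X/OXX/.OO
[O.X/OXX/.O.] X move#3: (0,1):+1/OXX/OXX/.O.*, (2,0):+1/O.X/OXX/XO., (2,2):+1/O.X/OXX/.OX
[OXX/OXX/.O.] O move#4: (2,0):-1/OXX/OXX/OO.*, (2,2):-1/OXX/OXX/.OO
[OXX/OXX/OO.] X move#5: (2,2):+1/OXX/OXX/OOX*
[OXX/OXX/OOX] end (terminal -1, O#6); searched ..X/OX./.O. to 5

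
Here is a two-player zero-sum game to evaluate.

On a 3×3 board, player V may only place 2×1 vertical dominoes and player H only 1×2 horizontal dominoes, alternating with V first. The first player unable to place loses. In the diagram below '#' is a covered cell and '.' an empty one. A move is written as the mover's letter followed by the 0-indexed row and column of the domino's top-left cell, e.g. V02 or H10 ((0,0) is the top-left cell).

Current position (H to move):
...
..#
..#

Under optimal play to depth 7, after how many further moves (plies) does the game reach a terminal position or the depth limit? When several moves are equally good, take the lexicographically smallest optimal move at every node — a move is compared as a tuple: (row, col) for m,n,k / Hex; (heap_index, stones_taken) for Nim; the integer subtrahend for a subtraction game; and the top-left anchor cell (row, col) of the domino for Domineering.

[.../..#/..#] H move#1: H00:-1/##./..#/..#, H01:-1/.##/..#/..#, H10:+1/.../###/..#*, H20:-1/.../..#/###
[.../###/..#] end (terminal -1, V#2); searched .../..#/..# to 7

PV length from [.../..#/..#]: 1 ply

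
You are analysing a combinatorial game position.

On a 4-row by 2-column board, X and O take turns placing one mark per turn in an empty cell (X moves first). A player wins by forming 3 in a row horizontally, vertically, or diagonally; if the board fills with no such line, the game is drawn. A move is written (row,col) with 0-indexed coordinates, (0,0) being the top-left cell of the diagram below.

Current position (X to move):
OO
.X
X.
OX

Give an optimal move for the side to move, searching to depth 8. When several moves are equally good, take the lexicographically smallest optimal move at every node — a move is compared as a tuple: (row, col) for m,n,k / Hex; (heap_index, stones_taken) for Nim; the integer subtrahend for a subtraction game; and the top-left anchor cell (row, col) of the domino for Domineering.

[OO/.X/X./OX] X move#1: (1,0):+0/OO/XX/X./OX, (2,1):+1/OO/.X/XX/OX*
[OO/.X/XX/OX] end (terminal -1, O#2); searched OO/.X/X./OX to 8

X's best at [OO/.X/X./OX]: (2,1)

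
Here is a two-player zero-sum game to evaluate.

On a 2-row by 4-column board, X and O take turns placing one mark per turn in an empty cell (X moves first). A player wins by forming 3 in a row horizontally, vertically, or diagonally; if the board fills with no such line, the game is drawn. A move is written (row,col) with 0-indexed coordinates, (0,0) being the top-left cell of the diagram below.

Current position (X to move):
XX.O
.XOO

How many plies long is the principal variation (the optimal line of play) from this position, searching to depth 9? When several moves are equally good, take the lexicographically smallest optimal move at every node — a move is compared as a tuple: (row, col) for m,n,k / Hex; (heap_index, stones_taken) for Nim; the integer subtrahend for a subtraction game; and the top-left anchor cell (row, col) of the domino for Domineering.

PV length from [XX.O/.XOO]: 1 ply

ply 1, X at XX.O/.XOO | (0,2)=+1→XXXO/.XOO*; (1,0)=+0→XX.O/XXOO
ply 2: XXXO/.XOO is terminal -1 (O); from XX.O/.XOO depth 9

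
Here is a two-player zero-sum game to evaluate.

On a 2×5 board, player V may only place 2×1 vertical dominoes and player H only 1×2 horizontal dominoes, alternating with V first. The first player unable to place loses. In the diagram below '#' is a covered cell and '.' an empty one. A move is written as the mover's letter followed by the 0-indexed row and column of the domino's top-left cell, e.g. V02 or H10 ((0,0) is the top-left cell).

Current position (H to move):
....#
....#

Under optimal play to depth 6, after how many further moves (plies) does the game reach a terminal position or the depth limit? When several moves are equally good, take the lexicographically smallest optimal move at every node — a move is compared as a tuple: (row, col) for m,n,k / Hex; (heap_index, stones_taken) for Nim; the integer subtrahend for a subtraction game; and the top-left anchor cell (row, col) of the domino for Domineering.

PV length from [....#/....#]: 3 plies

ply 1, H at ....#/....# | H00=-1→##..#/....#; H01=+1→.##.#/....#*; H02=-1→..###/....#; H10=-1→....#/##..#; H11=+1→....#/.##.#; H12=-1→....#/..###
ply 2, V at .##.#/....# | V00=-1→###.#/#...#*; V03=-1→.####/...##
ply 3, H at ###.#/#...# | H11=-1→###.#/###.#; H12=+1→###.#/#.###*
ply 4: ###.#/#.### is terminal -1 (V); from ....#/....# depth 6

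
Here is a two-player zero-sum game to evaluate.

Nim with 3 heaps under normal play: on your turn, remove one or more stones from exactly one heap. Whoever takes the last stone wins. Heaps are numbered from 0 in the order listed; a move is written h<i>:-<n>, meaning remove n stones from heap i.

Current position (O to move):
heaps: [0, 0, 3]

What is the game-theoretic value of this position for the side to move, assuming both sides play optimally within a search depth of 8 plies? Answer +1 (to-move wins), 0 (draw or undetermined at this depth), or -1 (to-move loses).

[(0,0,3)] O move#1: h2:-1:-1/(0,0,2), h2:-2:-1/(0,0,1), h2:-3:+1/(0,0,0)*
[(0,0,0)] end (terminal -1, X#2); searched (0,0,3) to 8

value((0,0,3), O) = +1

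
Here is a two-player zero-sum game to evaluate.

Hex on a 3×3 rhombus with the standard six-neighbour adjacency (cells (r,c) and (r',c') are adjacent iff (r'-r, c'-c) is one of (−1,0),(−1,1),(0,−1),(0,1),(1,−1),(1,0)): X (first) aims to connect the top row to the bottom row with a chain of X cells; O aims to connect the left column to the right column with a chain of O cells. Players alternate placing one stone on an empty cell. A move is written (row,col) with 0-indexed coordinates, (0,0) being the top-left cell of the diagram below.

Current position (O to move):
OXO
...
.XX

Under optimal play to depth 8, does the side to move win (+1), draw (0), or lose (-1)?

[OXO/.../.XX] O move#1: (1,0):-1/OXO/O../.XX, (1,1):+1/OXO/.O./.XX*, (1,2):-1/OXO/..O/.XX, (2,0):-1/OXO/.../OXX
[OXO/.O./.XX] X move#2: (1,0):-1/OXO/XO./.XX*, (1,2):-1/OXO/.OX/.XX, (2,0):-1/OXO/.O./XXX
[OXO/XO./.XX] O move#3: (1,2):-1/OXO/XOO/.XX, (2,0):+1/OXO/XO./OXX*
[OXO/XO./OXX] end (terminal -1, X#4); searched OXO/.../.XX to 8

value(OXO/.../.XX, O) = +1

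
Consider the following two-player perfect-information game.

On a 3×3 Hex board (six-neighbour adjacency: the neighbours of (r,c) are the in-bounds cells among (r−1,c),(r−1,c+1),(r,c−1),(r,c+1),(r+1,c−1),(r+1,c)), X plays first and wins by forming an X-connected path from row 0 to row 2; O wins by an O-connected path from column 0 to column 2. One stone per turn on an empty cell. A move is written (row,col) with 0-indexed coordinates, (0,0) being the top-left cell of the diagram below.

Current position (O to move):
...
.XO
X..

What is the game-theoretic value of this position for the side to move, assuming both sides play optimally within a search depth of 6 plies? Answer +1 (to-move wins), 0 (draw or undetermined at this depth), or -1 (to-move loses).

value(.../.XO/X.., O) = -1

ply 1, O at .../.XO/X.. | (0,0)=-1→O../.XO/X..*; (0,1)=-1→.O./.XO/X..; (0,2)=-1→..O/.XO/X..; (1,0)=-1→.../OXO/X..; (2,1)=-1→.../.XO/XO.; (2,2)=-1→.../.XO/X.O
ply 2, X at O../.XO/X.. | (0,1)=+1→OX./.XO/X..*; (0,2)=+1→O.X/.XO/X..; (1,0)=+1→O../XXO/X..; (2,1)=+1→O../.XO/XX.; (2,2)=+1→O../.XO/X.X
ply 3: OX./.XO/X.. is terminal -1 (O); from .../.XO/X.. depth 6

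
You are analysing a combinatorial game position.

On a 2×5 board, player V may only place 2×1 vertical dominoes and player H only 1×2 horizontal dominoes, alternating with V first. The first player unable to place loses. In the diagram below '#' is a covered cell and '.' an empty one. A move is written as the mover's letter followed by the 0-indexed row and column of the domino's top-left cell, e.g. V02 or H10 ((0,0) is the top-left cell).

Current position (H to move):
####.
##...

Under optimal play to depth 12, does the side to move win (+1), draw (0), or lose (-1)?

[####./##...] H move#1: H12:-1/####./####., H13:+1/####./##.##*
[####./##.##] end (terminal -1, V#2); searched ####./##... to 12

value(####./##..., H) = +1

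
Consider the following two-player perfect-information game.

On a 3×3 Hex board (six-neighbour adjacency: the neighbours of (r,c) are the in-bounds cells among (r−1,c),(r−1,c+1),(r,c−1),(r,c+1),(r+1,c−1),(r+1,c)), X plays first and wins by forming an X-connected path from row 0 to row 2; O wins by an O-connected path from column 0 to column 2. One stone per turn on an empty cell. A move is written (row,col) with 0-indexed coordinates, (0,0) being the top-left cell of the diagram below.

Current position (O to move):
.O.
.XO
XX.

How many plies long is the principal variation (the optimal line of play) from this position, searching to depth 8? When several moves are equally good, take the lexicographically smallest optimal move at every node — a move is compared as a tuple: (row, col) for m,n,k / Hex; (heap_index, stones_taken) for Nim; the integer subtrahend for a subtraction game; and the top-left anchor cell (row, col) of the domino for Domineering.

PV length from [.O./.XO/XX.]: 3 plies

[.O./.XO/XX.] O move#1: (0,0):-1/OO./.XO/XX., (0,2):+1/.OO/.XO/XX.*, (1,0):-1/.O./OXO/XX., (2,2):-1/.O./.XO/XXO
[.OO/.XO/XX.] X move#2: (0,0):-1/XOO/.XO/XX.*, (1,0):-1/.OO/XXO/XX., (2,2):-1/.OO/.XO/XXX
[XOO/.XO/XX.] O move#3: (1,0):+1/XOO/OXO/XX.*, (2,2):-1/XOO/.XO/XXO
[XOO/OXO/XX.] end (terminal -1, X#4); searched .O./.XO/XX. to 8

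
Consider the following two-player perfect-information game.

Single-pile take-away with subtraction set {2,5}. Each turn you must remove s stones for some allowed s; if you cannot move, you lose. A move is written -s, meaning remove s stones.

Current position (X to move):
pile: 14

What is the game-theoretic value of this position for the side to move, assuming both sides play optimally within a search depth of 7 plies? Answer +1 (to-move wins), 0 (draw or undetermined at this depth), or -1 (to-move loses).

value(14, X) = -1

[14] X move#1: -2:-1/12*, -5:-1/9
[12] O move#2: -2:-1/10, -5:+1/7*
[7] X move#3: -2:-1/5*, -5:-1/2
[5] O move#4: -2:-1/3, -5:+1/0*
[0] end (terminal -1, X#5); searched 14 to 7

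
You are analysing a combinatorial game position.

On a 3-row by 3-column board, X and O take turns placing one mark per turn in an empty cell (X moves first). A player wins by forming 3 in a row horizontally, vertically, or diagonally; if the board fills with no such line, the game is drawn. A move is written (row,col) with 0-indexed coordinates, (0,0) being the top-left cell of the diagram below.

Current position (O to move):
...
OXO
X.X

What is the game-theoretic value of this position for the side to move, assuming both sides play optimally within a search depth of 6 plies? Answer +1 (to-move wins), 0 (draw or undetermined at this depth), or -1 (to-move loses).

ply 1, O at .../OXO/X.X | (0,0)=-1→O../OXO/X.X*; (0,1)=-1→.O./OXO/X.X; (0,2)=-1→..O/OXO/X.X; (2,1)=-1→.../OXO/XOX
ply 2, X at O../OXO/X.X | (0,1)=+1→OX./OXO/X.X*; (0,2)=+1→O.X/OXO/X.X; (2,1)=+1→O../OXO/XXX
ply 3, O at OX./OXO/X.X | (0,2)=-1→OXO/OXO/X.X*; (2,1)=-1→OX./OXO/XOX
ply 4, X at OXO/OXO/X.X | (2,1)=+1→OXO/OXO/XXX*
ply 5: OXO/OXO/XXX is terminal -1 (O); from .../OXO/X.X depth 6

value(.../OXO/X.X, O) = -1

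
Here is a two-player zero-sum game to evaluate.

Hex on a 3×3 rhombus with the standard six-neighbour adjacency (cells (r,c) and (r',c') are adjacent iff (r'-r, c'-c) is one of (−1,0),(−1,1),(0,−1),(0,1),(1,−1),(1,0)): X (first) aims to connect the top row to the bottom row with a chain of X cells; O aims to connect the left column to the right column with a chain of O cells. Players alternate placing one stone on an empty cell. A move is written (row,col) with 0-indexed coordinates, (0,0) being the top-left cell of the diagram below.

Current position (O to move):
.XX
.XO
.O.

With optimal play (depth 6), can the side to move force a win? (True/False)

O winning at [.XX/.XO/.O.]: True

ply 1, O at .XX/.XO/.O. | (0,0)=-1→OXX/.XO/.O.; (1,0)=-1→.XX/OXO/.O.; (2,0)=+1→.XX/.XO/OO.*; (2,2)=-1→.XX/.XO/.OO
ply 2: .XX/.XO/OO. is terminal -1 (X); from .XX/.XO/.O. depth 6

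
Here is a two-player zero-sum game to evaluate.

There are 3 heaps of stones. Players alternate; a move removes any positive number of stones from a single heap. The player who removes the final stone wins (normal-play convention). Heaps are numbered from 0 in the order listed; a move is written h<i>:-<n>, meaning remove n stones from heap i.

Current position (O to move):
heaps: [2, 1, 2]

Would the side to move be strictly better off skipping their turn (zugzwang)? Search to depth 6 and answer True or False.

p1 O@[(2,1,2)]: h0:-1[(1,1,2)]-1 h0:-2[(0,1,2)]-1 h1:-1[(2,0,2)]+1* h2:-1[(2,1,1)]-1 h2:-2[(2,1,0)]-1
p2 X@[(2,0,2)]: h0:-1[(1,0,2)]-1* h0:-2[(0,0,2)]-1 h2:-1[(2,0,1)]-1 h2:-2[(2,0,0)]-1
p3 O@[(1,0,2)]: h0:-1[(0,0,2)]-1 h2:-1[(1,0,1)]+1* h2:-2[(1,0,0)]-1
p4 X@[(1,0,1)]: h0:-1[(0,0,1)]-1* h2:-1[(1,0,0)]-1
p5 O@[(0,0,1)]: h2:-1[(0,0,0)]+1*
p6 X@[(0,0,0)] terminal -1; root [(2,1,2)] d6
suppose O passes — search the same position with X to move:
pass> p1 X@[(2,1,2)]: h0:-1[(1,1,2)]-1 h0:-2[(0,1,2)]-1 h1:-1[(2,0,2)]+1* h2:-1[(2,1,1)]-1 h2:-2[(2,1,0)]-1
pass> p2 O@[(2,0,2)]: h0:-1[(1,0,2)]-1* h0:-2[(0,0,2)]-1 h2:-1[(2,0,1)]-1 h2:-2[(2,0,0)]-1
pass> p3 X@[(1,0,2)]: h0:-1[(0,0,2)]-1 h2:-1[(1,0,1)]+1* h2:-2[(1,0,0)]-1
pass> p4 O@[(1,0,1)]: h0:-1[(0,0,1)]-1* h2:-1[(1,0,0)]-1
pass> p5 X@[(0,0,1)]: h2:-1[(0,0,0)]+1*
pass> p6 O@[(0,0,0)] terminal -1; root [(2,1,2)] d6
for O: play +1, pass -1

zugzwang((2,1,2), O) = False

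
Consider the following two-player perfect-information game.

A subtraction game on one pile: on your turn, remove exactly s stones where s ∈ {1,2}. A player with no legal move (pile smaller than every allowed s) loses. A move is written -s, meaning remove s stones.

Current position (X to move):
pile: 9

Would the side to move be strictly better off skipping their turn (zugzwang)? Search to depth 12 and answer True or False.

zugzwang(9, X) = True

ply 1, X at 9 | -1=-1→8*; -2=-1→7
ply 2, O at 8 | -1=-1→7; -2=+1→6*
ply 3, X at 6 | -1=-1→5*; -2=-1→4
ply 4, O at 5 | -1=-1→4; -2=+1→3*
ply 5, X at 3 | -1=-1→2*; -2=-1→1
ply 6, O at 2 | -1=-1→1; -2=+1→0*
ply 7: 0 is terminal -1 (X); from 9 depth 12
if X skipped the turn, O would face:
~ ply 1, O at 9 | -1=-1→8*; -2=-1→7
~ ply 2, X at 8 | -1=-1→7; -2=+1→6*
~ ply 3, O at 6 | -1=-1→5*; -2=-1→4
~ ply 4, X at 5 | -1=-1→4; -2=+1→3*
~ ply 5, O at 3 | -1=-1→2*; -2=-1→1
~ ply 6, X at 2 | -1=-1→1; -2=+1→0*
~ ply 7: 0 is terminal -1 (O); from 9 depth 12
compare (X): move=-1 vs pass=+1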